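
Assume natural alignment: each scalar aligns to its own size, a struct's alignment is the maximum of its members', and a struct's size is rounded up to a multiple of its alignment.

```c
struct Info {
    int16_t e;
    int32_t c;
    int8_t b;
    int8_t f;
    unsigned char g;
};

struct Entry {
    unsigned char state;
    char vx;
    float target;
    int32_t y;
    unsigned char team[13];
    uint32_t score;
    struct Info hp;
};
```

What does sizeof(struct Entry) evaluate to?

44 bytes

Info: @0: e [2B, align 2] → 2; +2 pad (align 4); @4: c [4B, align 4] → 8; @8: b [1B, align 1] → 9; @9: f [1B, align 1] → 10; @10: g [1B, align 1] → 11; +1 tail pad (align 4); size 12, align 4
@0: state [1B, align 1] → 1
@1: vx [1B, align 1] → 2
+2 pad (align 4)
@4: target [4B, align 4] → 8
@8: y [4B, align 4] → 12
@12: team [13B, align 1] → 25
+3 pad (align 4)
@28: score [4B, align 4] → 32
@32: hp [12B, align 4] → 44
size 44, align 4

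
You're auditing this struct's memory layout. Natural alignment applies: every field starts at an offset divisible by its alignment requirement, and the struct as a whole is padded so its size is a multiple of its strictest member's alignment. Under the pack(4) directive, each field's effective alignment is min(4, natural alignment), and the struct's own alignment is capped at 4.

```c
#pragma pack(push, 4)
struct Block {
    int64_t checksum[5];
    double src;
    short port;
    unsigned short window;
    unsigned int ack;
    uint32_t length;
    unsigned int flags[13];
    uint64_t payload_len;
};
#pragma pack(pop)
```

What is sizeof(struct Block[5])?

@0: checksum [40B, align 4] → 40
@40: src [8B, align 4] → 48
@48: port [2B, align 2] → 50
@50: window [2B, align 2] → 52
@52: ack [4B, align 4] → 56
@56: length [4B, align 4] → 60
@60: flags [52B, align 4] → 112
@112: payload_len [8B, align 4] → 120
size 120, align 4
array of 5: 5 × 120 = 600

600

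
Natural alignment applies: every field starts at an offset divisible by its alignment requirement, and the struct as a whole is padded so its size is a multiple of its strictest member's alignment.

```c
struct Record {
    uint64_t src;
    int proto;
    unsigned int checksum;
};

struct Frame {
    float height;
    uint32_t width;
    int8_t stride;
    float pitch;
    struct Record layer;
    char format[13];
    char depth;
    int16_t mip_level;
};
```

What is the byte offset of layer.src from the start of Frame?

16

Record: src at 0 (size 8, align 8) → ends 8; proto at 8 (size 4, align 4) → ends 12; checksum at 12 (size 4, align 4) → ends 16; total 16 bytes, alignment 8
height at 0 (size 4, align 4) → ends 4
width at 4 (size 4, align 4) → ends 8
stride at 8 (size 1, align 1) → ends 9
pad 3 to align 4 for pitch
pitch at 12 (size 4, align 4) → ends 16
layer at 16 (size 16, align 8) → ends 32
within Record: src at 0
16 + 0 = 16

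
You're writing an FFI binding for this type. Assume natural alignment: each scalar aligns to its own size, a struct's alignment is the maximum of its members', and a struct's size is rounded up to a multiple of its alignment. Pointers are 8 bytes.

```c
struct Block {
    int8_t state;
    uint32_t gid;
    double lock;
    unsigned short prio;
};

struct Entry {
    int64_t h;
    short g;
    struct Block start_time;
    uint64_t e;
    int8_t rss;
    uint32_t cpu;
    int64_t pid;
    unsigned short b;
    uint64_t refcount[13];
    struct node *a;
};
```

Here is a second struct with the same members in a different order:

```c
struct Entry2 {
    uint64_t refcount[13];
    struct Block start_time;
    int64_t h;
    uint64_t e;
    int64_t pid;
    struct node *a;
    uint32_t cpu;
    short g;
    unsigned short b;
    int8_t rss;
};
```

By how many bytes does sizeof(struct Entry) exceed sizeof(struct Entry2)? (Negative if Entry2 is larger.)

8

Block: @0: state [1B, align 1] → 1; +3 pad (align 4); @4: gid [4B, align 4] → 8; @8: lock [8B, align 8] → 16; @16: prio [2B, align 2] → 18; +6 tail pad (align 8); size 24, align 8
@0: h [8B, align 8] → 8
@8: g [2B, align 2] → 10
+6 pad (align 8)
@16: start_time [24B, align 8] → 40
@40: e [8B, align 8] → 48
@48: rss [1B, align 1] → 49
+3 pad (align 4)
@52: cpu [4B, align 4] → 56
@56: pid [8B, align 8] → 64
@64: b [2B, align 2] → 66
+6 pad (align 8)
@72: refcount [104B, align 8] → 176
@176: a [8B, align 8] → 184
size 184, align 8
— Entry2 —
@0: refcount [104B, align 8] → 104
@104: start_time [24B, align 8] → 128
@128: h [8B, align 8] → 136
@136: e [8B, align 8] → 144
@144: pid [8B, align 8] → 152
@152: a [8B, align 8] → 160
@160: cpu [4B, align 4] → 164
@164: g [2B, align 2] → 166
@166: b [2B, align 2] → 168
@168: rss [1B, align 1] → 169
+7 tail pad (align 8)
size 176, align 8
184 − 176 = 8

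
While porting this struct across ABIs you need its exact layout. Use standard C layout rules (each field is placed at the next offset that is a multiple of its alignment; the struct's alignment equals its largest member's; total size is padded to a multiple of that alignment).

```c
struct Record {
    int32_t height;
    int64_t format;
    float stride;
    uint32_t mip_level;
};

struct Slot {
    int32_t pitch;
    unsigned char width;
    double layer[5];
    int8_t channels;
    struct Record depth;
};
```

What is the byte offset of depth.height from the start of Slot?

Record: @0: height [4B, align 4] → 4; +4 pad (align 8); @8: format [8B, align 8] → 16; @16: stride [4B, align 4] → 20; @20: mip_level [4B, align 4] → 24; size 24, align 8
@0: pitch [4B, align 4] → 4
@4: width [1B, align 1] → 5
+3 pad (align 8)
@8: layer [40B, align 8] → 48
@48: channels [1B, align 1] → 49
+7 pad (align 8)
@56: depth [24B, align 8] → 80
within Record: height at 0
56 + 0 = 56

56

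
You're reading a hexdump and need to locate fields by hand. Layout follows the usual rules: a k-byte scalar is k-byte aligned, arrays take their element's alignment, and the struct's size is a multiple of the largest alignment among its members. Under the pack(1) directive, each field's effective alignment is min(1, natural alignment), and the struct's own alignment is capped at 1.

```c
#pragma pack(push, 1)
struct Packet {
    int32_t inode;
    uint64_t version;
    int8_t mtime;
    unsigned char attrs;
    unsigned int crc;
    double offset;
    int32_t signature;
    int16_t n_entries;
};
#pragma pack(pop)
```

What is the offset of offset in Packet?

0..4  inode  (4B, 1-aligned)
4..12  version  (8B, 1-aligned)
12..13  mtime  (1B, 1-aligned)
13..14  attrs  (1B, 1-aligned)
14..18  crc  (4B, 1-aligned)
18..26  offset  (8B, 1-aligned)

18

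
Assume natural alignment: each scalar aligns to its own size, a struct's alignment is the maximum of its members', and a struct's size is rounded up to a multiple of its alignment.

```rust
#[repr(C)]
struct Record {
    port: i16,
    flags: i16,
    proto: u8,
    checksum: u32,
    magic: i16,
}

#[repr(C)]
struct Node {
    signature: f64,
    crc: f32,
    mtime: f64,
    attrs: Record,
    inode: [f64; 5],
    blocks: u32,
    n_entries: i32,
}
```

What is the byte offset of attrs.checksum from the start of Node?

32

Record: port at 0 (size 2, align 2) → ends 2; flags at 2 (size 2, align 2) → ends 4; proto at 4 (size 1, align 1) → ends 5; pad 3 to align 4 for checksum; checksum at 8 (size 4, align 4) → ends 12; magic at 12 (size 2, align 2) → ends 14; tail pad 2 to reach multiple of 4; total 16 bytes, alignment 4
signature at 0 (size 8, align 8) → ends 8
crc at 8 (size 4, align 4) → ends 12
pad 4 to align 8 for mtime
mtime at 16 (size 8, align 8) → ends 24
attrs at 24 (size 16, align 4) → ends 40
within Record: checksum at 8
24 + 8 = 32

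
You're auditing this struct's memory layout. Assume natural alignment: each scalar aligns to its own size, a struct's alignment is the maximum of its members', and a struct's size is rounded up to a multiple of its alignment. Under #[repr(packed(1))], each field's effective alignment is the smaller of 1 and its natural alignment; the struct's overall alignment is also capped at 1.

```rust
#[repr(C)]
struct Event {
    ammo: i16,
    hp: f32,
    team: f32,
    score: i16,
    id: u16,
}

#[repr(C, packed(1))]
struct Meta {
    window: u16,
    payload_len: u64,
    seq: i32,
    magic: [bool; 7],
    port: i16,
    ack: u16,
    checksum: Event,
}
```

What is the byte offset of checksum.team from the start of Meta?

Event: ammo at 0 (size 2, align 2) → ends 2; pad 2 to align 4 for hp; hp at 4 (size 4, align 4) → ends 8; team at 8 (size 4, align 4) → ends 12; score at 12 (size 2, align 2) → ends 14; id at 14 (size 2, align 2) → ends 16; total 16 bytes, alignment 4
window at 0 (size 2, align 1) → ends 2
payload_len at 2 (size 8, align 1) → ends 10
seq at 10 (size 4, align 1) → ends 14
magic at 14 (size 7, align 1) → ends 21
port at 21 (size 2, align 1) → ends 23
ack at 23 (size 2, align 1) → ends 25
checksum at 25 (size 16, align 1) → ends 41
within Event: team at 8
25 + 8 = 33

33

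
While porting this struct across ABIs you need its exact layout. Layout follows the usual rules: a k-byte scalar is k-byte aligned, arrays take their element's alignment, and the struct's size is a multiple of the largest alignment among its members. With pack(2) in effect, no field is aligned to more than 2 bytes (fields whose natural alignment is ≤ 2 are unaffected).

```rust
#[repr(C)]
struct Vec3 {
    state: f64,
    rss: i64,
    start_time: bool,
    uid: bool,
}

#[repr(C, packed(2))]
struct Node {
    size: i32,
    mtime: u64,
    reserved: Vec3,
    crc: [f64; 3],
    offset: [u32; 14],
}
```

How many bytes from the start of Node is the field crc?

Vec3: 0..8  state  (8B, 8-aligned); 8..16  rss  (8B, 8-aligned); 16..17  start_time  (1B, 1-aligned); 17..18  uid  (1B, 1-aligned); 18..24  -- tail padding (6B); sizeof = 24, alignof = 8
0..4  size  (4B, 2-aligned)
4..12  mtime  (8B, 2-aligned)
12..36  reserved  (24B, 2-aligned)
36..60  crc  (24B, 2-aligned)

36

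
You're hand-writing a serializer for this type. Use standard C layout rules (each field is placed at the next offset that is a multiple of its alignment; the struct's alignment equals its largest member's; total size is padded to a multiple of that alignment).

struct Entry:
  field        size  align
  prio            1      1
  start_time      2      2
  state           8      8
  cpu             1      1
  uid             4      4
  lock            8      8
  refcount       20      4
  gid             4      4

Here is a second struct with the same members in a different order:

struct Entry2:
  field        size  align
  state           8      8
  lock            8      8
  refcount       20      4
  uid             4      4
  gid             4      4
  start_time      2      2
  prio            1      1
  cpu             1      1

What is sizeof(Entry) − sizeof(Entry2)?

prio at 0 (size 1, align 1) → ends 1
pad 1 to align 2 for start_time
start_time at 2 (size 2, align 2) → ends 4
pad 4 to align 8 for state
state at 8 (size 8, align 8) → ends 16
cpu at 16 (size 1, align 1) → ends 17
pad 3 to align 4 for uid
uid at 20 (size 4, align 4) → ends 24
lock at 24 (size 8, align 8) → ends 32
refcount at 32 (size 20, align 4) → ends 52
gid at 52 (size 4, align 4) → ends 56
total 56 bytes, alignment 8
— Entry2 —
state at 0 (size 8, align 8) → ends 8
lock at 8 (size 8, align 8) → ends 16
refcount at 16 (size 20, align 4) → ends 36
uid at 36 (size 4, align 4) → ends 40
gid at 40 (size 4, align 4) → ends 44
start_time at 44 (size 2, align 2) → ends 46
prio at 46 (size 1, align 1) → ends 47
cpu at 47 (size 1, align 1) → ends 48
total 48 bytes, alignment 8
56 − 48 = 8

8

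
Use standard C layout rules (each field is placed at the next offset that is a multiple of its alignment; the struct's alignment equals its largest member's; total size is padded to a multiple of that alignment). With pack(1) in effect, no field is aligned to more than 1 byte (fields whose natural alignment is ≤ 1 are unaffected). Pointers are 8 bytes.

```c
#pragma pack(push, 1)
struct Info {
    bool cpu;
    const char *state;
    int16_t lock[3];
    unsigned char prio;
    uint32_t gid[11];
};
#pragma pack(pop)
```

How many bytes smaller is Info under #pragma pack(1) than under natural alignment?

natural layout:
  @0: cpu [1B, align 1] → 1
  +7 pad (align 8)
  @8: state [8B, align 8] → 16
  @16: lock [6B, align 2] → 22
  @22: prio [1B, align 1] → 23
  +1 pad (align 4)
  @24: gid [44B, align 4] → 68
  +4 tail pad (align 8)
  size 72, align 8
packed(1) layout:
  @0: cpu [1B, align 1] → 1
  @1: state [8B, align 1] → 9
  @9: lock [6B, align 1] → 15
  @15: prio [1B, align 1] → 16
  @16: gid [44B, align 1] → 60
  size 60, align 1
72 − 60 = 12

12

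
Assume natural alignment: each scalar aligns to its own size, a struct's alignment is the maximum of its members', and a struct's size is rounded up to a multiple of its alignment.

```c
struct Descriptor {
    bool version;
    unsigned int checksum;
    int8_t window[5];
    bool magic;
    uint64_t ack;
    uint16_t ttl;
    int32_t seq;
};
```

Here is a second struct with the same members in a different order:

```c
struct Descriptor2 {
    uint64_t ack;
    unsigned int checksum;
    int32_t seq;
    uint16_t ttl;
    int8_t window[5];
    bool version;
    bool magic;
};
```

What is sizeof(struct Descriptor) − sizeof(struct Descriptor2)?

version at 0 (size 1, align 1) → ends 1
pad 3 to align 4 for checksum
checksum at 4 (size 4, align 4) → ends 8
window at 8 (size 5, align 1) → ends 13
magic at 13 (size 1, align 1) → ends 14
pad 2 to align 8 for ack
ack at 16 (size 8, align 8) → ends 24
ttl at 24 (size 2, align 2) → ends 26
pad 2 to align 4 for seq
seq at 28 (size 4, align 4) → ends 32
total 32 bytes, alignment 8
— Descriptor2 —
ack at 0 (size 8, align 8) → ends 8
checksum at 8 (size 4, align 4) → ends 12
seq at 12 (size 4, align 4) → ends 16
ttl at 16 (size 2, align 2) → ends 18
window at 18 (size 5, align 1) → ends 23
version at 23 (size 1, align 1) → ends 24
magic at 24 (size 1, align 1) → ends 25
tail pad 7 to reach multiple of 8
total 32 bytes, alignment 8
32 − 32 = 0

0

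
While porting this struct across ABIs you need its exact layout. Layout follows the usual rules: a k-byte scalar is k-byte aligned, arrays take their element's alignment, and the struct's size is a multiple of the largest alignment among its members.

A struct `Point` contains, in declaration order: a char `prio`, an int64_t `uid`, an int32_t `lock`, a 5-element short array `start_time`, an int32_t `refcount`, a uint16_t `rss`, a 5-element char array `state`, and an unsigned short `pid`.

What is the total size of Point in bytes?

prio at 0 (size 1, align 1) → ends 1
pad 7 to align 8 for uid
uid at 8 (size 8, align 8) → ends 16
lock at 16 (size 4, align 4) → ends 20
start_time at 20 (size 10, align 2) → ends 30
pad 2 to align 4 for refcount
refcount at 32 (size 4, align 4) → ends 36
rss at 36 (size 2, align 2) → ends 38
state at 38 (size 5, align 1) → ends 43
pad 1 to align 2 for pid
pid at 44 (size 2, align 2) → ends 46
tail pad 2 to reach multiple of 8
total 48 bytes, alignment 8

48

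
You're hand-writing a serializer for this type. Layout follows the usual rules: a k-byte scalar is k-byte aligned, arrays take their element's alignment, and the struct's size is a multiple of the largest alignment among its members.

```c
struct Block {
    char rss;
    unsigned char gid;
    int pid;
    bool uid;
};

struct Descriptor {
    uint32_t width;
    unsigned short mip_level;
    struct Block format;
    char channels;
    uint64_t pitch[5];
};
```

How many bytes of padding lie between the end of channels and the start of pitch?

Block: @0: rss [1B, align 1] → 1; @1: gid [1B, align 1] → 2; +2 pad (align 4); @4: pid [4B, align 4] → 8; @8: uid [1B, align 1] → 9; +3 tail pad (align 4); size 12, align 4
@0: width [4B, align 4] → 4
@4: mip_level [2B, align 2] → 6
+2 pad (align 4)
@8: format [12B, align 4] → 20
@20: channels [1B, align 1] → 21
+3 pad (align 8)
@24: pitch [40B, align 8] → 64

3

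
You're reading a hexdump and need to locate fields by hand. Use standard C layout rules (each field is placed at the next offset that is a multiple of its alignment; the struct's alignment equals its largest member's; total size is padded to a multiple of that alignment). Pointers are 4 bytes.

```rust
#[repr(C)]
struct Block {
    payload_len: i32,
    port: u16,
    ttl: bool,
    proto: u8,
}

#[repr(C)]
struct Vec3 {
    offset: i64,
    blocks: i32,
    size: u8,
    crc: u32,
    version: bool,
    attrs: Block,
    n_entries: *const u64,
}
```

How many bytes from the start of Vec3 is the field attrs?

Block: @0: payload_len [4B, align 4] → 4; @4: port [2B, align 2] → 6; @6: ttl [1B, align 1] → 7; @7: proto [1B, align 1] → 8; size 8, align 4
@0: offset [8B, align 8] → 8
@8: blocks [4B, align 4] → 12
@12: size [1B, align 1] → 13
+3 pad (align 4)
@16: crc [4B, align 4] → 20
@20: version [1B, align 1] → 21
+3 pad (align 4)
@24: attrs [8B, align 4] → 32

24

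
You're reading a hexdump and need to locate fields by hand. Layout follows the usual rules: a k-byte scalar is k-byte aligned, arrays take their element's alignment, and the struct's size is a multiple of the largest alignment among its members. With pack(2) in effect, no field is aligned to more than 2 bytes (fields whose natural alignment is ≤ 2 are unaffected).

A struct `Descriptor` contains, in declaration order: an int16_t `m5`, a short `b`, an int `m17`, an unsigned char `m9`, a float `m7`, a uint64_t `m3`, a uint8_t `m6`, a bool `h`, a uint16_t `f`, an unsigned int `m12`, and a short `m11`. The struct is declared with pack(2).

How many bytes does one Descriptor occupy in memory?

32 bytes

m5 at 0 (size 2, align 2) → ends 2
b at 2 (size 2, align 2) → ends 4
m17 at 4 (size 4, align 2) → ends 8
m9 at 8 (size 1, align 1) → ends 9
pad 1 to align 2 for m7
m7 at 10 (size 4, align 2) → ends 14
m3 at 14 (size 8, align 2) → ends 22
m6 at 22 (size 1, align 1) → ends 23
h at 23 (size 1, align 1) → ends 24
f at 24 (size 2, align 2) → ends 26
m12 at 26 (size 4, align 2) → ends 30
m11 at 30 (size 2, align 2) → ends 32
total 32 bytes, alignment 2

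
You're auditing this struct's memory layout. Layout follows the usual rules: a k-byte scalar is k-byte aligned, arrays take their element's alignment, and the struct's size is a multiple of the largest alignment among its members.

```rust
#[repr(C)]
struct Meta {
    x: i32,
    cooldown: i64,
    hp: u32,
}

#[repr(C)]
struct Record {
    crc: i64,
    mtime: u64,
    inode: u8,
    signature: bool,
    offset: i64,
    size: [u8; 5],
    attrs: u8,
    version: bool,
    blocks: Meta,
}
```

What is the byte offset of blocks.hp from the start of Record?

Meta: 0..4  x  (4B, 4-aligned); 4..8  -- padding (4B); 8..16  cooldown  (8B, 8-aligned); 16..20  hp  (4B, 4-aligned); 20..24  -- tail padding (4B); sizeof = 24, alignof = 8
0..8  crc  (8B, 8-aligned)
8..16  mtime  (8B, 8-aligned)
16..17  inode  (1B, 1-aligned)
17..18  signature  (1B, 1-aligned)
18..24  -- padding (6B)
24..32  offset  (8B, 8-aligned)
32..37  size  (5B, 1-aligned)
37..38  attrs  (1B, 1-aligned)
38..39  version  (1B, 1-aligned)
39..40  -- padding (1B)
40..64  blocks  (24B, 8-aligned)
within Meta: hp at 16
40 + 16 = 56

56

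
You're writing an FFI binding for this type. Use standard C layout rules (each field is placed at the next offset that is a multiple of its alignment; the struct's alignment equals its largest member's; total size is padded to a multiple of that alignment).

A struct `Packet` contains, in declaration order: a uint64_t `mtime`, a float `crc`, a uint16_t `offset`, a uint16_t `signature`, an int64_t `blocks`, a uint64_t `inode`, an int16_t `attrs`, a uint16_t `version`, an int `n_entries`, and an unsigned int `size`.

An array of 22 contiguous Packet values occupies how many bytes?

1056

@0: mtime [8B, align 8] → 8
@8: crc [4B, align 4] → 12
@12: offset [2B, align 2] → 14
@14: signature [2B, align 2] → 16
@16: blocks [8B, align 8] → 24
@24: inode [8B, align 8] → 32
@32: attrs [2B, align 2] → 34
@34: version [2B, align 2] → 36
@36: n_entries [4B, align 4] → 40
@40: size [4B, align 4] → 44
+4 tail pad (align 8)
size 48, align 8
array of 22: 22 × 48 = 1056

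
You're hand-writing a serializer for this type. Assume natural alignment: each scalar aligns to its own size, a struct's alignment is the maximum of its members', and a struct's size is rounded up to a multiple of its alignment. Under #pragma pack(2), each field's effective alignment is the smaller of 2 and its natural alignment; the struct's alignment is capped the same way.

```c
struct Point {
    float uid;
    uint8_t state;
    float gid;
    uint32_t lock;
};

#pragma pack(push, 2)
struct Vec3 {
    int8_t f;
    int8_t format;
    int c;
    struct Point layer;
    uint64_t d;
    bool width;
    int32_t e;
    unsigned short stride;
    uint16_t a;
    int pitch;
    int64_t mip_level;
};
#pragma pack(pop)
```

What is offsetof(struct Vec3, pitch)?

Point: 0..4  uid  (4B, 4-aligned); 4..5  state  (1B, 1-aligned); 5..8  -- padding (3B); 8..12  gid  (4B, 4-aligned); 12..16  lock  (4B, 4-aligned); sizeof = 16, alignof = 4
0..1  f  (1B, 1-aligned)
1..2  format  (1B, 1-aligned)
2..6  c  (4B, 2-aligned)
6..22  layer  (16B, 2-aligned)
22..30  d  (8B, 2-aligned)
30..31  width  (1B, 1-aligned)
31..32  -- padding (1B)
32..36  e  (4B, 2-aligned)
36..38  stride  (2B, 2-aligned)
38..40  a  (2B, 2-aligned)
40..44  pitch  (4B, 2-aligned)

40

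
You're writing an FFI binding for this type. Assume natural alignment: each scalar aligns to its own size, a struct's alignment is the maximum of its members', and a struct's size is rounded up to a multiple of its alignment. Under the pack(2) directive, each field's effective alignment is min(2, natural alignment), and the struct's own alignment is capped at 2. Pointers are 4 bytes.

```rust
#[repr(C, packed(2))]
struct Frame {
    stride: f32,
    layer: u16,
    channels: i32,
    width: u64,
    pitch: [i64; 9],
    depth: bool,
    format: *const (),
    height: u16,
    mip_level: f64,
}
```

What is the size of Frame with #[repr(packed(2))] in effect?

106

0..4  stride  (4B, 2-aligned)
4..6  layer  (2B, 2-aligned)
6..10  channels  (4B, 2-aligned)
10..18  width  (8B, 2-aligned)
18..90  pitch  (72B, 2-aligned)
90..91  depth  (1B, 1-aligned)
91..92  -- padding (1B)
92..96  format  (4B, 2-aligned)
96..98  height  (2B, 2-aligned)
98..106  mip_level  (8B, 2-aligned)
sizeof = 106, alignof = 2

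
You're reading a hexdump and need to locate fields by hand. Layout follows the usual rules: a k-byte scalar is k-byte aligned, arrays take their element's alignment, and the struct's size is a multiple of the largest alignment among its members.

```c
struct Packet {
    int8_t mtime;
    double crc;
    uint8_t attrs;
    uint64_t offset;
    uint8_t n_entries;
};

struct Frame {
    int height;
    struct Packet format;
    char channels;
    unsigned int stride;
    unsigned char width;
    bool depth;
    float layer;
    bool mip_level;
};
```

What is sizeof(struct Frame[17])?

Packet: 0..1  mtime  (1B, 1-aligned); 1..8  -- padding (7B); 8..16  crc  (8B, 8-aligned); 16..17  attrs  (1B, 1-aligned); 17..24  -- padding (7B); 24..32  offset  (8B, 8-aligned); 32..33  n_entries  (1B, 1-aligned); 33..40  -- tail padding (7B); sizeof = 40, alignof = 8
0..4  height  (4B, 4-aligned)
4..8  -- padding (4B)
8..48  format  (40B, 8-aligned)
48..49  channels  (1B, 1-aligned)
49..52  -- padding (3B)
52..56  stride  (4B, 4-aligned)
56..57  width  (1B, 1-aligned)
57..58  depth  (1B, 1-aligned)
58..60  -- padding (2B)
60..64  layer  (4B, 4-aligned)
64..65  mip_level  (1B, 1-aligned)
65..72  -- tail padding (7B)
sizeof = 72, alignof = 8
array of 17: 17 × 72 = 1224

1224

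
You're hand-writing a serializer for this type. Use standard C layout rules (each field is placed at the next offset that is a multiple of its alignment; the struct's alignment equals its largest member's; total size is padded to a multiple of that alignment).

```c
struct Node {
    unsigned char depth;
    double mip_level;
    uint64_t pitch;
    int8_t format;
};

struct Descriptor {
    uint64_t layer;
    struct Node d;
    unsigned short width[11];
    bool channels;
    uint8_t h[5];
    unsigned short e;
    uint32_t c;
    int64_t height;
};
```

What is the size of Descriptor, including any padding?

88 bytes

Node: 0..1  depth  (1B, 1-aligned); 1..8  -- padding (7B); 8..16  mip_level  (8B, 8-aligned); 16..24  pitch  (8B, 8-aligned); 24..25  format  (1B, 1-aligned); 25..32  -- tail padding (7B); sizeof = 32, alignof = 8
0..8  layer  (8B, 8-aligned)
8..40  d  (32B, 8-aligned)
40..62  width  (22B, 2-aligned)
62..63  channels  (1B, 1-aligned)
63..68  h  (5B, 1-aligned)
68..70  e  (2B, 2-aligned)
70..72  -- padding (2B)
72..76  c  (4B, 4-aligned)
76..80  -- padding (4B)
80..88  height  (8B, 8-aligned)
sizeof = 88, alignof = 8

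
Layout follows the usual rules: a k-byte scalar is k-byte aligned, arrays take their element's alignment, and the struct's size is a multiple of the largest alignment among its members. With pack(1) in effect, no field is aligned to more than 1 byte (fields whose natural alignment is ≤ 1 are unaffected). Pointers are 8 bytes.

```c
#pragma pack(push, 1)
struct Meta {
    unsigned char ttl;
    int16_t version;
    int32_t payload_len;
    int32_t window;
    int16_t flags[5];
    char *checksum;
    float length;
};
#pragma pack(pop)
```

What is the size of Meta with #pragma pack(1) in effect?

0..1  ttl  (1B, 1-aligned)
1..3  version  (2B, 1-aligned)
3..7  payload_len  (4B, 1-aligned)
7..11  window  (4B, 1-aligned)
11..21  flags  (10B, 1-aligned)
21..29  checksum  (8B, 1-aligned)
29..33  length  (4B, 1-aligned)
sizeof = 33, alignof = 1

33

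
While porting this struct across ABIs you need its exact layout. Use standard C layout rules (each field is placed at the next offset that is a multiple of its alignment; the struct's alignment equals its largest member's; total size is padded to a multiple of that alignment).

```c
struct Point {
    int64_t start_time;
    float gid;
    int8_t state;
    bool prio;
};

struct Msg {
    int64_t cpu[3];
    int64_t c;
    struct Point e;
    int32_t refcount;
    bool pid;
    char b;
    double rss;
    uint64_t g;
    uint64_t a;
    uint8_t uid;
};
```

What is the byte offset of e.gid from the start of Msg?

40

Point: @0: start_time [8B, align 8] → 8; @8: gid [4B, align 4] → 12; @12: state [1B, align 1] → 13; @13: prio [1B, align 1] → 14; +2 tail pad (align 8); size 16, align 8
@0: cpu [24B, align 8] → 24
@24: c [8B, align 8] → 32
@32: e [16B, align 8] → 48
within Point: gid at 8
32 + 8 = 40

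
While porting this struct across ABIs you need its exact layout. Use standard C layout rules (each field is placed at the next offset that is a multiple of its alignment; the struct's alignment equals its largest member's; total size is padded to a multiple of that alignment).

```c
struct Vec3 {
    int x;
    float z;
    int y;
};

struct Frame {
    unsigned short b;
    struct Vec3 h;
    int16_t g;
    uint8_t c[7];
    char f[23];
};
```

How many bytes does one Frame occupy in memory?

48

Vec3: @0: x [4B, align 4] → 4; @4: z [4B, align 4] → 8; @8: y [4B, align 4] → 12; size 12, align 4
@0: b [2B, align 2] → 2
+2 pad (align 4)
@4: h [12B, align 4] → 16
@16: g [2B, align 2] → 18
@18: c [7B, align 1] → 25
@25: f [23B, align 1] → 48
size 48, align 4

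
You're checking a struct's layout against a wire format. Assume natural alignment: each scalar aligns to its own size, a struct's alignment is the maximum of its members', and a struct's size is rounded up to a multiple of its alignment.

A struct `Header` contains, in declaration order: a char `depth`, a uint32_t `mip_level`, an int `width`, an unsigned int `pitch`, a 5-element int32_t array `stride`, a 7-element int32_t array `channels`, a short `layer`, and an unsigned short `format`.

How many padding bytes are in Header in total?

3

depth at 0 (size 1, align 1) → ends 1
pad 3 to align 4 for mip_level
mip_level at 4 (size 4, align 4) → ends 8
width at 8 (size 4, align 4) → ends 12
pitch at 12 (size 4, align 4) → ends 16
stride at 16 (size 20, align 4) → ends 36
channels at 36 (size 28, align 4) → ends 64
layer at 64 (size 2, align 2) → ends 66
format at 66 (size 2, align 2) → ends 68
total 68 bytes, alignment 4
data bytes 65, size 68 → padding 3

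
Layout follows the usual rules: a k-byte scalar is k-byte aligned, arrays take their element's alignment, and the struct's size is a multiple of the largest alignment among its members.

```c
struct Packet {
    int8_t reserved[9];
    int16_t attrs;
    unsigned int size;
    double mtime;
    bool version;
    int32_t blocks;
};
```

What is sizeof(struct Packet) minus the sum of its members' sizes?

4

0..9  reserved  (9B, 1-aligned)
9..10  -- padding (1B)
10..12  attrs  (2B, 2-aligned)
12..16  size  (4B, 4-aligned)
16..24  mtime  (8B, 8-aligned)
24..25  version  (1B, 1-aligned)
25..28  -- padding (3B)
28..32  blocks  (4B, 4-aligned)
sizeof = 32, alignof = 8
data bytes 28, size 32 → padding 4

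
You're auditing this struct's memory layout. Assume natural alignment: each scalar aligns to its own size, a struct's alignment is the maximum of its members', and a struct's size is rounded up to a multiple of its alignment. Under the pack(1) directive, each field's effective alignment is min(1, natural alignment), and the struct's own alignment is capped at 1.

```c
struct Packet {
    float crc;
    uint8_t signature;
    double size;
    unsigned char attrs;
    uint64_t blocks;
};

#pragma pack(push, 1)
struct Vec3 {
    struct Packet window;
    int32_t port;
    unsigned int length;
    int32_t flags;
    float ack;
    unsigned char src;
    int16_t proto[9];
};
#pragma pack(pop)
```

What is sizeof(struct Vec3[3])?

Packet: crc at 0 (size 4, align 4) → ends 4; signature at 4 (size 1, align 1) → ends 5; pad 3 to align 8 for size; size at 8 (size 8, align 8) → ends 16; attrs at 16 (size 1, align 1) → ends 17; pad 7 to align 8 for blocks; blocks at 24 (size 8, align 8) → ends 32; total 32 bytes, alignment 8
window at 0 (size 32, align 1) → ends 32
port at 32 (size 4, align 1) → ends 36
length at 36 (size 4, align 1) → ends 40
flags at 40 (size 4, align 1) → ends 44
ack at 44 (size 4, align 1) → ends 48
src at 48 (size 1, align 1) → ends 49
proto at 49 (size 18, align 1) → ends 67
total 67 bytes, alignment 1
array of 3: 3 × 67 = 201

201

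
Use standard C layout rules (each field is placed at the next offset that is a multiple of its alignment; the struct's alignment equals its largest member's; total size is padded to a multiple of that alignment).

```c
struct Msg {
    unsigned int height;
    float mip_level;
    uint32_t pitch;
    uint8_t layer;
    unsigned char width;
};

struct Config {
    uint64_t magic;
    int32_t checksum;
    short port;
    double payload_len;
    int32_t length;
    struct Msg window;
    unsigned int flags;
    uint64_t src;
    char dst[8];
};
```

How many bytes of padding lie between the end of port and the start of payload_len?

Msg: @0: height [4B, align 4] → 4; @4: mip_level [4B, align 4] → 8; @8: pitch [4B, align 4] → 12; @12: layer [1B, align 1] → 13; @13: width [1B, align 1] → 14; +2 tail pad (align 4); size 16, align 4
@0: magic [8B, align 8] → 8
@8: checksum [4B, align 4] → 12
@12: port [2B, align 2] → 14
+2 pad (align 8)
@16: payload_len [8B, align 8] → 24

2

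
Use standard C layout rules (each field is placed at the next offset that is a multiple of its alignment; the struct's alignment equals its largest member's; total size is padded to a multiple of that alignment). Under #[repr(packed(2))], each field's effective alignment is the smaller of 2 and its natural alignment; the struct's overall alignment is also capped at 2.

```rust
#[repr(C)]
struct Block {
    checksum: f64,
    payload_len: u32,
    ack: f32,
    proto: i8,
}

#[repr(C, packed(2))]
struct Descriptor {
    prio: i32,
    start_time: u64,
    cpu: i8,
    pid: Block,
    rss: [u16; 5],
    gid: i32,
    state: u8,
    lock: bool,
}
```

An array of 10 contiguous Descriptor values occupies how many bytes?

540

Block: 0..8  checksum  (8B, 8-aligned); 8..12  payload_len  (4B, 4-aligned); 12..16  ack  (4B, 4-aligned); 16..17  proto  (1B, 1-aligned); 17..24  -- tail padding (7B); sizeof = 24, alignof = 8
0..4  prio  (4B, 2-aligned)
4..12  start_time  (8B, 2-aligned)
12..13  cpu  (1B, 1-aligned)
13..14  -- padding (1B)
14..38  pid  (24B, 2-aligned)
38..48  rss  (10B, 2-aligned)
48..52  gid  (4B, 2-aligned)
52..53  state  (1B, 1-aligned)
53..54  lock  (1B, 1-aligned)
sizeof = 54, alignof = 2
array of 10: 10 × 54 = 540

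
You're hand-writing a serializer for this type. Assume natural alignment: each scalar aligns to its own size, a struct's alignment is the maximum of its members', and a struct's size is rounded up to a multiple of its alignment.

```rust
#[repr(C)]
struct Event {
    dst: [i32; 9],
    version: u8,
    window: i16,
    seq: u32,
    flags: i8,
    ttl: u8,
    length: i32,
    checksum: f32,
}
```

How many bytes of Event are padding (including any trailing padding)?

3

@0: dst [36B, align 4] → 36
@36: version [1B, align 1] → 37
+1 pad (align 2)
@38: window [2B, align 2] → 40
@40: seq [4B, align 4] → 44
@44: flags [1B, align 1] → 45
@45: ttl [1B, align 1] → 46
+2 pad (align 4)
@48: length [4B, align 4] → 52
@52: checksum [4B, align 4] → 56
size 56, align 4
data bytes 53, size 56 → padding 3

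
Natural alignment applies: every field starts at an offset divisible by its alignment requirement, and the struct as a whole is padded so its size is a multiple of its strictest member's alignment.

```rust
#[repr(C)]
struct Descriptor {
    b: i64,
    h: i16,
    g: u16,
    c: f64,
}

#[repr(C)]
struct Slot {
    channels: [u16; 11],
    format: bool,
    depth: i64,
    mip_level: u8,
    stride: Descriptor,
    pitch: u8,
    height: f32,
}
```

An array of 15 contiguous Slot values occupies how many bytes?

Descriptor: 0..8  b  (8B, 8-aligned); 8..10  h  (2B, 2-aligned); 10..12  g  (2B, 2-aligned); 12..16  -- padding (4B); 16..24  c  (8B, 8-aligned); sizeof = 24, alignof = 8
0..22  channels  (22B, 2-aligned)
22..23  format  (1B, 1-aligned)
23..24  -- padding (1B)
24..32  depth  (8B, 8-aligned)
32..33  mip_level  (1B, 1-aligned)
33..40  -- padding (7B)
40..64  stride  (24B, 8-aligned)
64..65  pitch  (1B, 1-aligned)
65..68  -- padding (3B)
68..72  height  (4B, 4-aligned)
sizeof = 72, alignof = 8
array of 15: 15 × 72 = 1080

1080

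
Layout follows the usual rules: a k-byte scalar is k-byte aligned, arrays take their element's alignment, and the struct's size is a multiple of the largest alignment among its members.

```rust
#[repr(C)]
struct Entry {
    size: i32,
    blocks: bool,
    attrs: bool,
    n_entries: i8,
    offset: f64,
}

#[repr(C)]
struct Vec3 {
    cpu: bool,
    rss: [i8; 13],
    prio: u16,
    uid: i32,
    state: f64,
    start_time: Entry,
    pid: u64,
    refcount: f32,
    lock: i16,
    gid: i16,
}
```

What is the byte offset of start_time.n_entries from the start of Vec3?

Entry: @0: size [4B, align 4] → 4; @4: blocks [1B, align 1] → 5; @5: attrs [1B, align 1] → 6; @6: n_entries [1B, align 1] → 7; +1 pad (align 8); @8: offset [8B, align 8] → 16; size 16, align 8
@0: cpu [1B, align 1] → 1
@1: rss [13B, align 1] → 14
@14: prio [2B, align 2] → 16
@16: uid [4B, align 4] → 20
+4 pad (align 8)
@24: state [8B, align 8] → 32
@32: start_time [16B, align 8] → 48
within Entry: n_entries at 6
32 + 6 = 38

38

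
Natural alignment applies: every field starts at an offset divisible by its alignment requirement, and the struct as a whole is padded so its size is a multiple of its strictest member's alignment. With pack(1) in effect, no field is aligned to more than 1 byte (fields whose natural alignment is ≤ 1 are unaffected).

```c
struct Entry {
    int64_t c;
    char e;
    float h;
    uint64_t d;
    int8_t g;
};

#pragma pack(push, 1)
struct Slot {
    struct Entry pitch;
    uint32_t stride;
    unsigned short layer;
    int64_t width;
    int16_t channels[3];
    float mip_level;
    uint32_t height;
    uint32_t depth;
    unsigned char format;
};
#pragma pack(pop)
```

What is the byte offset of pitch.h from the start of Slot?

12

Entry: 0..8  c  (8B, 8-aligned); 8..9  e  (1B, 1-aligned); 9..12  -- padding (3B); 12..16  h  (4B, 4-aligned); 16..24  d  (8B, 8-aligned); 24..25  g  (1B, 1-aligned); 25..32  -- tail padding (7B); sizeof = 32, alignof = 8
0..32  pitch  (32B, 1-aligned)
within Entry: h at 12
0 + 12 = 12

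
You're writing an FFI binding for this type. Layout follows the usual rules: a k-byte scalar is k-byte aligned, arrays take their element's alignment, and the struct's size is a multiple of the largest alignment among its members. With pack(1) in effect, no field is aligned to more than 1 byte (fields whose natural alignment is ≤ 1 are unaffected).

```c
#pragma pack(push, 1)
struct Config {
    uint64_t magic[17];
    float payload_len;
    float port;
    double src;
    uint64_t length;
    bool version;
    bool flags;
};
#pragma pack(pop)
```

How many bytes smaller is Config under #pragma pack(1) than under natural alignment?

6

natural layout:
  @0: magic [136B, align 8] → 136
  @136: payload_len [4B, align 4] → 140
  @140: port [4B, align 4] → 144
  @144: src [8B, align 8] → 152
  @152: length [8B, align 8] → 160
  @160: version [1B, align 1] → 161
  @161: flags [1B, align 1] → 162
  +6 tail pad (align 8)
  size 168, align 8
packed(1) layout:
  @0: magic [136B, align 1] → 136
  @136: payload_len [4B, align 1] → 140
  @140: port [4B, align 1] → 144
  @144: src [8B, align 1] → 152
  @152: length [8B, align 1] → 160
  @160: version [1B, align 1] → 161
  @161: flags [1B, align 1] → 162
  size 162, align 1
168 − 162 = 6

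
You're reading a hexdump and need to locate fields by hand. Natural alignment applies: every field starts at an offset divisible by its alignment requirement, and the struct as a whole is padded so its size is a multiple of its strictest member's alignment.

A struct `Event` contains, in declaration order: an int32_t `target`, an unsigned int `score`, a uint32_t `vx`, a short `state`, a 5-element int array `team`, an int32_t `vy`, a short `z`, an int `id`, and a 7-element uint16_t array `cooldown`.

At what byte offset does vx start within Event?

8

@0: target [4B, align 4] → 4
@4: score [4B, align 4] → 8
@8: vx [4B, align 4] → 12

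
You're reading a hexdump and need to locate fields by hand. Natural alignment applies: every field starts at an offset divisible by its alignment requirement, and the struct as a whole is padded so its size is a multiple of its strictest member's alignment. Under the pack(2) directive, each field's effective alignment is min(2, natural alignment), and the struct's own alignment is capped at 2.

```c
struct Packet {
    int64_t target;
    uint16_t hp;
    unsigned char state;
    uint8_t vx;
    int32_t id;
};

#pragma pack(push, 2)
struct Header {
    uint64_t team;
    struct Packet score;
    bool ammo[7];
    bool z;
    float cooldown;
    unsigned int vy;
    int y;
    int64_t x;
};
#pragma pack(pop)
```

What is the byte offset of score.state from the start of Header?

Packet: @0: target [8B, align 8] → 8; @8: hp [2B, align 2] → 10; @10: state [1B, align 1] → 11; @11: vx [1B, align 1] → 12; @12: id [4B, align 4] → 16; size 16, align 8
@0: team [8B, align 2] → 8
@8: score [16B, align 2] → 24
within Packet: state at 10
8 + 10 = 18

18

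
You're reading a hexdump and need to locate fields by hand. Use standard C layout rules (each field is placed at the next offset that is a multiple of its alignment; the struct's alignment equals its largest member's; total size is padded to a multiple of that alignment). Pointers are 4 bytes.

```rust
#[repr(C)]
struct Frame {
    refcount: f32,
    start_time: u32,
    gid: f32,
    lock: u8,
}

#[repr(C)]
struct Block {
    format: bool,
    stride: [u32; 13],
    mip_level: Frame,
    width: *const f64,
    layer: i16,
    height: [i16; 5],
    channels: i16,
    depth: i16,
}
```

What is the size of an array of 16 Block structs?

1472

Frame: 0..4  refcount  (4B, 4-aligned); 4..8  start_time  (4B, 4-aligned); 8..12  gid  (4B, 4-aligned); 12..13  lock  (1B, 1-aligned); 13..16  -- tail padding (3B); sizeof = 16, alignof = 4
0..1  format  (1B, 1-aligned)
1..4  -- padding (3B)
4..56  stride  (52B, 4-aligned)
56..72  mip_level  (16B, 4-aligned)
72..76  width  (4B, 4-aligned)
76..78  layer  (2B, 2-aligned)
78..88  height  (10B, 2-aligned)
88..90  channels  (2B, 2-aligned)
90..92  depth  (2B, 2-aligned)
sizeof = 92, alignof = 4
array of 16: 16 × 92 = 1472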